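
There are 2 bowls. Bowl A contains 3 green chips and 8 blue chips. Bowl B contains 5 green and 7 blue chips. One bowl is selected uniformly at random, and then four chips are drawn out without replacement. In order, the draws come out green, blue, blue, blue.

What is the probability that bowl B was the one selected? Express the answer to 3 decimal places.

Compute the likelihood of the observed sequence for each case: P(data | bowl A) = (3/11)(8/10)(7/9)(6/8) = 0.12727; P(data | bowl B) = (5/12)(7/11)(6/10)(5/9) = 0.088384.
Weighting by the prior gives 1/2 · 0.12727 = 0.063636, 1/2 · 0.088384 = 0.044192; summing to 0.10783.
So P(bowl B | data) = (0.044192) / (0.10783) = 0.40984.

0.410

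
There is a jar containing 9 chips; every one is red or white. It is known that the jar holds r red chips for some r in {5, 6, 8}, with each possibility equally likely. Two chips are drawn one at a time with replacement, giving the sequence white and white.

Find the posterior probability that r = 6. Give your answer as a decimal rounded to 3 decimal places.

0.346

Under each hypothesis, the probability of the observed sequence is: P(data | r = 5) = (4/9)(4/9) = 16/81; P(data | r = 6) = (3/9)(3/9) = 1/9; P(data | r = 8) = (1/9)(1/9) = 1/81.
Weighting by the prior gives 1/3 · 16/81 = 16/243, 1/3 · 1/9 = 1/27, 1/3 · 1/81 = 1/243; with total 26/243.
Therefore the posterior P(r = 6 | data) = (1/27) / (26/243) = 9/26.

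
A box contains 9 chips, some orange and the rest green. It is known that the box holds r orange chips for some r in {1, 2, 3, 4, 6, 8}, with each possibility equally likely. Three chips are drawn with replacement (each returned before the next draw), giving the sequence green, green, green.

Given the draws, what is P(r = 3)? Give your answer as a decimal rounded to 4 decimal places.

0.1765

Compute the likelihood of the observed sequence for each case: P(data | r = 1) = (8/9)(8/9)(8/9) = 0.70233; P(data | r = 2) = (7/9)(7/9)(7/9) = 0.47051; P(data | r = 3) = (6/9)(6/9)(6/9) = 0.2963; P(data | r = 4) = (5/9)(5/9)(5/9) = 0.17147; P(data | r = 6) = (3/9)(3/9)(3/9) = 0.037037; P(data | r = 8) = (1/9)(1/9)(1/9) = 0.0013717.
The prior-weighted likelihoods are 1/6 · 0.70233 = 0.11706, 1/6 · 0.47051 = 0.078418, 1/6 · 0.2963 = 0.049383, 1/6 · 0.17147 = 0.028578, 1/6 · 0.037037 = 0.0061728, 1/6 · 0.0013717 = 0.00022862; these sum to 0.27984.
By Bayes' rule, P(r = 3 | data) = (0.049383) / (0.27984) = 0.17647.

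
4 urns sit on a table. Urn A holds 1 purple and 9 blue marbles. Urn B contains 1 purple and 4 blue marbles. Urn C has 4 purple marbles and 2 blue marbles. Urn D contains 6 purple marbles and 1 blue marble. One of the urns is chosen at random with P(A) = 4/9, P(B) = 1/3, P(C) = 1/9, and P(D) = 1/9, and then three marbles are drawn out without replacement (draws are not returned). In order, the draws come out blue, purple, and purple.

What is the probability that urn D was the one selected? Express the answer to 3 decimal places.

For each hypothesis, P(data | H) works out to: P(data | urn A) = (9/10)(1/9)(0/8) = 0; P(data | urn B) = (4/5)(1/4)(0/3) = 0; P(data | urn C) = (2/6)(4/5)(3/4) = 1/5; P(data | urn D) = (1/7)(6/6)(5/5) = 1/7.
The prior-weighted likelihoods are 4/9 · 0 = 0, 1/3 · 0 = 0, 1/9 · 1/5 = 1/45, 1/9 · 1/7 = 1/63; with total 4/105.
Hence P(urn D | data) = (1/63) / (4/105) = 5/12.

0.417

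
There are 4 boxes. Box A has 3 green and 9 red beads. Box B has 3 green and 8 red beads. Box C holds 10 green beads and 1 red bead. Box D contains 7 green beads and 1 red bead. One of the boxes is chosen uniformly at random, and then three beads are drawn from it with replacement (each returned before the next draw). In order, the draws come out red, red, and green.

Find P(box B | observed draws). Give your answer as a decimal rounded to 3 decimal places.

Under each hypothesis, the probability of the observed sequence is: P(data | box A) = (9/12)(9/12)(3/12) = 0.14062; P(data | box B) = (8/11)(8/11)(3/11) = 0.14425; P(data | box C) = (1/11)(1/11)(10/11) = 0.0075131; P(data | box D) = (1/8)(1/8)(7/8) = 0.013672.
Multiplying each by its prior: 1/4 · 0.14062 = 0.035156, 1/4 · 0.14425 = 0.036063, 1/4 · 0.0075131 = 0.0018783, 1/4 · 0.013672 = 0.003418; summing to 0.076516.
Hence P(box B | data) = (0.036063) / (0.076516) = 0.47132.

0.471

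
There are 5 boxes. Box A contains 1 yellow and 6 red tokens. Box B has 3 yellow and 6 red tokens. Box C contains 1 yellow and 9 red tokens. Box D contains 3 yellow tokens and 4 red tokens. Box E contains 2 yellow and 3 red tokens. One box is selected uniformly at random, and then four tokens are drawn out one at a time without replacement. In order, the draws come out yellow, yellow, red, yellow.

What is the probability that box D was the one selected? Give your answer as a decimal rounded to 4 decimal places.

Under each hypothesis, the probability of the observed sequence is: P(data | box A) = (1/7)(0/6) = 0; P(data | box B) = (3/9)(2/8)(6/7)(1/6) = 0.011905; P(data | box C) = (1/10)(0/9) = 0; P(data | box D) = (3/7)(2/6)(4/5)(1/4) = 0.028571; P(data | box E) = (2/5)(1/4)(3/3)(0/2) = 0.
The prior-weighted likelihoods are 1/5 · 0 = 0, 1/5 · 0.011905 = 0.002381, 1/5 · 0 = 0, 1/5 · 0.028571 = 0.0057143, 1/5 · 0 = 0; these sum to 0.0080952.
Hence P(box D | data) = (0.0057143) / (0.0080952) = 0.70588.

0.7059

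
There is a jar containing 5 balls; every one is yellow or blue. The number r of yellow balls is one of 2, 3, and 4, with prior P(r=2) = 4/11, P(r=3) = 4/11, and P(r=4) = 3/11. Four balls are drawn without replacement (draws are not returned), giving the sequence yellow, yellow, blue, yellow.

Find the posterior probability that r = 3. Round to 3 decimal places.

0.400

Compute the likelihood of the observed sequence for each case: P(data | r = 2) = (2/5)(1/4)(3/3)(0/2) = 0; P(data | r = 3) = (3/5)(2/4)(2/3)(1/2) = 1/10; P(data | r = 4) = (4/5)(3/4)(1/3)(2/2) = 1/5.
Weighting by the prior gives 4/11 · 0 = 0, 4/11 · 1/10 = 2/55, 3/11 · 1/5 = 3/55; these sum to 1/11.
So P(r = 3 | data) = (2/55) / (1/11) = 2/5.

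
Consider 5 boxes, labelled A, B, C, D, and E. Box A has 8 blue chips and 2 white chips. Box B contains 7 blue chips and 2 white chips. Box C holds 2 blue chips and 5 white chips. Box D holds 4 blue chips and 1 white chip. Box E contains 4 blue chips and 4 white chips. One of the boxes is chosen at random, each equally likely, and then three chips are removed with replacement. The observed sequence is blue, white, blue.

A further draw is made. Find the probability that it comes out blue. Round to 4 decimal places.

0.6772

Under each hypothesis, the probability of the observed sequence is: P(data | box A) = (8/10)(2/10)(8/10) = 0.128; P(data | box B) = (7/9)(2/9)(7/9) = 0.13443; P(data | box C) = (2/7)(5/7)(2/7) = 0.058309; P(data | box D) = (4/5)(1/5)(4/5) = 0.128; P(data | box E) = (4/8)(4/8)(4/8) = 0.125.
Weighting by the prior gives 1/5 · 0.128 = 0.0256, 1/5 · 0.13443 = 0.026886, 1/5 · 0.058309 = 0.011662, 1/5 · 0.128 = 0.0256, 1/5 · 0.125 = 0.025; summing to 0.11475.
Normalising, the posterior is P(box A | data) = 0.2231, P(box B | data) = 0.23431, P(box C | data) = 0.10163, P(box D | data) = 0.2231, P(box E | data) = 0.21787.
The predictive probability is P(blue next | data) = (4/5)(0.2231) + (7/9)(0.23431) + (2/7)(0.10163) + (4/5)(0.2231) + (1/2)(0.21787) = 0.67717.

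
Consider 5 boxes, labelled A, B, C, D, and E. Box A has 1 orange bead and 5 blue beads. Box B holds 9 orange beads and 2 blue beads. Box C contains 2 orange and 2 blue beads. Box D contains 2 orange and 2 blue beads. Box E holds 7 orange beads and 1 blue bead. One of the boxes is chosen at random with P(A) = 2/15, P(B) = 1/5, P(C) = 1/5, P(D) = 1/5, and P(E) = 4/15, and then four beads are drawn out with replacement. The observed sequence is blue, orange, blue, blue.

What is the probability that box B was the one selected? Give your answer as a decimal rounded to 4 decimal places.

0.0250

The likelihood of the observed sequence under each hypothesis: P(data | box A) = (5/6)(1/6)(5/6)(5/6) = 0.096451; P(data | box B) = (2/11)(9/11)(2/11)(2/11) = 0.0049177; P(data | box C) = (2/4)(2/4)(2/4)(2/4) = 0.0625; P(data | box D) = (2/4)(2/4)(2/4)(2/4) = 0.0625; P(data | box E) = (1/8)(7/8)(1/8)(1/8) = 0.001709.
Multiplying each by its prior: 2/15 · 0.096451 = 0.01286, 1/5 · 0.0049177 = 0.00098354, 1/5 · 0.0625 = 0.0125, 1/5 · 0.0625 = 0.0125, 4/15 · 0.001709 = 0.00045573; these sum to 0.039299.
Hence P(box B | data) = (0.00098354) / (0.039299) = 0.025027.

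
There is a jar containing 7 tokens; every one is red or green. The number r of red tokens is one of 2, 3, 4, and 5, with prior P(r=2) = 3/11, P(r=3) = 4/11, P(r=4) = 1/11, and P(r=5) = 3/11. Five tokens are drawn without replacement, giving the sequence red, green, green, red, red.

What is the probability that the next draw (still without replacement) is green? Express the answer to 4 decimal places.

0.4545

Compute the likelihood of the observed sequence for each case: P(data | r = 2) = (2/7)(5/6)(4/5)(1/4)(0/3) = 0; P(data | r = 3) = (3/7)(4/6)(3/5)(2/4)(1/3) = 1/35; P(data | r = 4) = (4/7)(3/6)(2/5)(3/4)(2/3) = 2/35; P(data | r = 5) = (5/7)(2/6)(1/5)(4/4)(3/3) = 1/21.
Multiplying each by its prior: 3/11 · 0 = 0, 4/11 · 1/35 = 4/385, 1/11 · 2/35 = 2/385, 3/11 · 1/21 = 1/77; these sum to 1/35.
Dividing through by the total gives posterior P(r = 2 | data) = 0, P(r = 3 | data) = 4/11, P(r = 4 | data) = 2/11, P(r = 5 | data) = 5/11.
Averaging over the posterior, P(green next | data) = (1)(4/11) + (1/2)(2/11) + (0)(5/11) = 5/11.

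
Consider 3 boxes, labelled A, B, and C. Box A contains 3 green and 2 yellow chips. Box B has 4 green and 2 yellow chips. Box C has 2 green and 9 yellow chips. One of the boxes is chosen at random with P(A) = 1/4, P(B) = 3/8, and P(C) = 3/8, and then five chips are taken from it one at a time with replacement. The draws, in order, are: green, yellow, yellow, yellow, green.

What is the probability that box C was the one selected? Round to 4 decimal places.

For each hypothesis, P(data | H) works out to: P(data | box A) = (3/5)(2/5)(2/5)(2/5)(3/5) = 0.02304; P(data | box B) = (4/6)(2/6)(2/6)(2/6)(4/6) = 0.016461; P(data | box C) = (2/11)(9/11)(9/11)(9/11)(2/11) = 0.018106.
The prior-weighted likelihoods are 1/4 · 0.02304 = 0.00576, 3/8 · 0.016461 = 0.0061728, 3/8 · 0.018106 = 0.0067898; these sum to 0.018723.
Hence P(box C | data) = (0.0067898) / (0.018723) = 0.36265.

0.3627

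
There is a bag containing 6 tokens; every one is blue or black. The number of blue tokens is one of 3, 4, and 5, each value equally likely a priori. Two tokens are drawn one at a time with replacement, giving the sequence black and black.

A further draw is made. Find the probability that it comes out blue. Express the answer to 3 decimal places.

Compute the likelihood of the observed sequence for each case: P(data | r = 3) = (3/6)(3/6) = 1/4; P(data | r = 4) = (2/6)(2/6) = 1/9; P(data | r = 5) = (1/6)(1/6) = 1/36.
Multiplying each by its prior: 1/3 · 1/4 = 1/12, 1/3 · 1/9 = 1/27, 1/3 · 1/36 = 1/108; with total 7/54.
Normalising, the posterior is P(r = 3 | data) = 9/14, P(r = 4 | data) = 2/7, P(r = 5 | data) = 1/14.
So P(blue next | data) = Σ P(blue next | H) P(H | data) = (1/2)(9/14) + (2/3)(2/7) + (5/6)(1/14) = 4/7.

0.571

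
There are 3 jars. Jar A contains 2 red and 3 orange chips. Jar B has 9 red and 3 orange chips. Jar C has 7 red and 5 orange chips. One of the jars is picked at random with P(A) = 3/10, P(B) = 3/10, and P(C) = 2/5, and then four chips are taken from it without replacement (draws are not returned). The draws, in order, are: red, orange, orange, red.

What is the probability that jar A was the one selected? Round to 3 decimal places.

0.434

Compute the likelihood of the observed sequence for each case: P(data | jar A) = (2/5)(3/4)(2/3)(1/2) = 0.1; P(data | jar B) = (9/12)(3/11)(2/10)(8/9) = 0.036364; P(data | jar C) = (7/12)(5/11)(4/10)(6/9) = 0.070707.
The prior-weighted likelihoods are 3/10 · 0.1 = 0.03, 3/10 · 0.036364 = 0.010909, 2/5 · 0.070707 = 0.028283; these sum to 0.069192.
Therefore the posterior P(jar A | data) = (0.03) / (0.069192) = 0.43358.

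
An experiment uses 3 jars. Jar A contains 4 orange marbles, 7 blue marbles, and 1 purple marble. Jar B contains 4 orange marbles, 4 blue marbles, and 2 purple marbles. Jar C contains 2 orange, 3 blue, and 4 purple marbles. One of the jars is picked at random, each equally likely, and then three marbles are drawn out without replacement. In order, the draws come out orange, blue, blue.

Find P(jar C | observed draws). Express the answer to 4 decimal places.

0.1093

The likelihood of the observed sequence under each hypothesis: P(data | jar A) = (4/12)(7/11)(6/10) = 0.12727; P(data | jar B) = (4/10)(4/9)(3/8) = 0.066667; P(data | jar C) = (2/9)(3/8)(2/7) = 0.02381.
Weighting by the prior gives 1/3 · 0.12727 = 0.042424, 1/3 · 0.066667 = 0.022222, 1/3 · 0.02381 = 0.0079365; summing to 0.072583.
Hence P(jar C | data) = (0.0079365) / (0.072583) = 0.10934.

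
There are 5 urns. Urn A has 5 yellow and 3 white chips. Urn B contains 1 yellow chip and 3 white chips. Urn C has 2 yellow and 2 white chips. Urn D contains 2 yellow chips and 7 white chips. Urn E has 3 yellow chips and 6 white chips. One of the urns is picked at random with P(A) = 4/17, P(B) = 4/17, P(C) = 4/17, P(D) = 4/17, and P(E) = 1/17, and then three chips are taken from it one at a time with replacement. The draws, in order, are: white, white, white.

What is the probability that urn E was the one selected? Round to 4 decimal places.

0.0647

Under each hypothesis, the probability of the observed sequence is: P(data | urn A) = (3/8)(3/8)(3/8) = 0.052734; P(data | urn B) = (3/4)(3/4)(3/4) = 0.42188; P(data | urn C) = (2/4)(2/4)(2/4) = 0.125; P(data | urn D) = (7/9)(7/9)(7/9) = 0.47051; P(data | urn E) = (6/9)(6/9)(6/9) = 0.2963.
The prior-weighted likelihoods are 4/17 · 0.052734 = 0.012408, 4/17 · 0.42188 = 0.099265, 4/17 · 0.125 = 0.029412, 4/17 · 0.47051 = 0.11071, 1/17 · 0.2963 = 0.017429; with total 0.26922.
By Bayes' rule, P(urn E | data) = (0.017429) / (0.26922) = 0.064739.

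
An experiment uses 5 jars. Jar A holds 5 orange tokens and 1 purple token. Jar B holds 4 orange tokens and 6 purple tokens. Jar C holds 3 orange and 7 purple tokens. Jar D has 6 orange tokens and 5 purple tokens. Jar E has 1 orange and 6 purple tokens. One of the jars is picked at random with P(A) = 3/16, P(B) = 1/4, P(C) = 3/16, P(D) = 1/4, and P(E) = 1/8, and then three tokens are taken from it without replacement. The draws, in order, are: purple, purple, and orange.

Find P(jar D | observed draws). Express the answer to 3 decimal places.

The likelihood of the observed sequence under each hypothesis: P(data | jar A) = (1/6)(0/5) = 0; P(data | jar B) = (6/10)(5/9)(4/8) = 0.16667; P(data | jar C) = (7/10)(6/9)(3/8) = 0.175; P(data | jar D) = (5/11)(4/10)(6/9) = 0.12121; P(data | jar E) = (6/7)(5/6)(1/5) = 0.14286.
The prior-weighted likelihoods are 3/16 · 0 = 0, 1/4 · 0.16667 = 0.041667, 3/16 · 0.175 = 0.032813, 1/4 · 0.12121 = 0.030303, 1/8 · 0.14286 = 0.017857; these sum to 0.12264.
By Bayes' rule, P(jar D | data) = (0.030303) / (0.12264) = 0.24709.

0.247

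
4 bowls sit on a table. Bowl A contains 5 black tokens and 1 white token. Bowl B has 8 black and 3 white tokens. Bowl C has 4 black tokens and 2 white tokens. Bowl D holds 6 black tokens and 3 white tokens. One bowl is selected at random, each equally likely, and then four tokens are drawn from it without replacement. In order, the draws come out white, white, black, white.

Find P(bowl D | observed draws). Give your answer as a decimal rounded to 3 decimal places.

0.663

Under each hypothesis, the probability of the observed sequence is: P(data | bowl A) = (1/6)(0/5) = 0; P(data | bowl B) = (3/11)(2/10)(8/9)(1/8) = 0.0060606; P(data | bowl C) = (2/6)(1/5)(4/4)(0/3) = 0; P(data | bowl D) = (3/9)(2/8)(6/7)(1/6) = 0.011905.
Multiplying each by its prior: 1/4 · 0 = 0, 1/4 · 0.0060606 = 0.0015152, 1/4 · 0 = 0, 1/4 · 0.011905 = 0.0029762; these sum to 0.0044913.
By Bayes' rule, P(bowl D | data) = (0.0029762) / (0.0044913) = 0.66265.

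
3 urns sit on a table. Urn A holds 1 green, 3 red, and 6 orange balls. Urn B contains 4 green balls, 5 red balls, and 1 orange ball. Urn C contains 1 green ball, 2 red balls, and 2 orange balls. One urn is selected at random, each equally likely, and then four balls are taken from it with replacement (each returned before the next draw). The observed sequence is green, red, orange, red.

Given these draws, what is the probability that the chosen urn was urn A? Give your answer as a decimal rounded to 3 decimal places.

0.191

The likelihood of the observed sequence under each hypothesis: P(data | urn A) = (1/10)(3/10)(6/10)(3/10) = 0.0054; P(data | urn B) = (4/10)(5/10)(1/10)(5/10) = 0.01; P(data | urn C) = (1/5)(2/5)(2/5)(2/5) = 0.0128.
Multiplying each by its prior: 1/3 · 0.0054 = 0.0018, 1/3 · 0.01 = 0.0033333, 1/3 · 0.0128 = 0.0042667; summing to 0.0094.
Therefore the posterior P(urn A | data) = (0.0018) / (0.0094) = 0.19149.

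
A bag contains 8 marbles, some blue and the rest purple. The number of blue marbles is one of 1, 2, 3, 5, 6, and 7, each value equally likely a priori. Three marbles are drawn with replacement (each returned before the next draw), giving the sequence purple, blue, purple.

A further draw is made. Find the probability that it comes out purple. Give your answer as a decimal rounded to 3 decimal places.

0.616

Compute the likelihood of the observed sequence for each case: P(data | r = 1) = (7/8)(1/8)(7/8) = 0.095703; P(data | r = 2) = (6/8)(2/8)(6/8) = 0.14062; P(data | r = 3) = (5/8)(3/8)(5/8) = 0.14648; P(data | r = 5) = (3/8)(5/8)(3/8) = 0.087891; P(data | r = 6) = (2/8)(6/8)(2/8) = 0.046875; P(data | r = 7) = (1/8)(7/8)(1/8) = 0.013672.
Weighting by the prior gives 1/6 · 0.095703 = 0.015951, 1/6 · 0.14062 = 0.023438, 1/6 · 0.14648 = 0.024414, 1/6 · 0.087891 = 0.014648, 1/6 · 0.046875 = 0.0078125, 1/6 · 0.013672 = 0.0022786; with total 0.088542.
Normalising, the posterior is P(r = 1 | data) = 0.18015, P(r = 2 | data) = 0.26471, P(r = 3 | data) = 0.27574, P(r = 5 | data) = 0.16544, P(r = 6 | data) = 0.088235, P(r = 7 | data) = 0.025735.
So P(purple next | data) = Σ P(purple next | H) P(H | data) = (7/8)(0.18015) + (3/4)(0.26471) + (5/8)(0.27574) + (3/8)(0.16544) + (1/4)(0.088235) + (1/8)(0.025735) = 0.61581.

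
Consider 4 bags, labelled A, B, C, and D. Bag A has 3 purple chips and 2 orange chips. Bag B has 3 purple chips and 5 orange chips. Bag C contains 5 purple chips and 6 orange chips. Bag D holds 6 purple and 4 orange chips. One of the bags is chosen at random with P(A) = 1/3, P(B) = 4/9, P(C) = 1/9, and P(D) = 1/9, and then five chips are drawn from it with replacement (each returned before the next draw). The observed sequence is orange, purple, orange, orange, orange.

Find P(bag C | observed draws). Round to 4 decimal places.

0.1217

Compute the likelihood of the observed sequence for each case: P(data | bag A) = (2/5)(3/5)(2/5)(2/5)(2/5) = 0.01536; P(data | bag B) = (5/8)(3/8)(5/8)(5/8)(5/8) = 0.05722; P(data | bag C) = (6/11)(5/11)(6/11)(6/11)(6/11) = 0.040236; P(data | bag D) = (4/10)(6/10)(4/10)(4/10)(4/10) = 0.01536.
Weighting by the prior gives 1/3 · 0.01536 = 0.00512, 4/9 · 0.05722 = 0.025431, 1/9 · 0.040236 = 0.0044706, 1/9 · 0.01536 = 0.0017067; summing to 0.036729.
By Bayes' rule, P(bag C | data) = (0.0044706) / (0.036729) = 0.12172.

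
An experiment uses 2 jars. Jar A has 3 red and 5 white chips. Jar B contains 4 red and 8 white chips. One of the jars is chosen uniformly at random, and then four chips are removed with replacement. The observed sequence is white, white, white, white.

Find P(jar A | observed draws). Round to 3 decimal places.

0.436

For each hypothesis, P(data | H) works out to: P(data | jar A) = (5/8)(5/8)(5/8)(5/8) = 0.15259; P(data | jar B) = (8/12)(8/12)(8/12)(8/12) = 0.19753.
Multiplying each by its prior: 1/2 · 0.15259 = 0.076294, 1/2 · 0.19753 = 0.098765; with total 0.17506.
Hence P(jar A | data) = (0.076294) / (0.17506) = 0.43582.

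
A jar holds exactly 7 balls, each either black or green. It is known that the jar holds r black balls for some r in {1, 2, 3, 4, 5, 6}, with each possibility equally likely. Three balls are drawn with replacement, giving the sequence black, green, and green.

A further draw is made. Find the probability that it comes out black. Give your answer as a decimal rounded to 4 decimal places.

0.4082

Compute the likelihood of the observed sequence for each case: P(data | r = 1) = (1/7)(6/7)(6/7) = 0.10496; P(data | r = 2) = (2/7)(5/7)(5/7) = 0.14577; P(data | r = 3) = (3/7)(4/7)(4/7) = 0.13994; P(data | r = 4) = (4/7)(3/7)(3/7) = 0.10496; P(data | r = 5) = (5/7)(2/7)(2/7) = 0.058309; P(data | r = 6) = (6/7)(1/7)(1/7) = 0.017493.
The prior-weighted likelihoods are 1/6 · 0.10496 = 0.017493, 1/6 · 0.14577 = 0.024295, 1/6 · 0.13994 = 0.023324, 1/6 · 0.10496 = 0.017493, 1/6 · 0.058309 = 0.0097182, 1/6 · 0.017493 = 0.0029155; with total 0.095238.
Dividing through by the total gives posterior P(r = 1 | data) = 0.18367, P(r = 2 | data) = 0.2551, P(r = 3 | data) = 0.2449, P(r = 4 | data) = 0.18367, P(r = 5 | data) = 0.10204, P(r = 6 | data) = 0.030612.
The predictive probability is P(black next | data) = (1/7)(0.18367) + (2/7)(0.2551) + (3/7)(0.2449) + (4/7)(0.18367) + (5/7)(0.10204) + (6/7)(0.030612) = 0.40816.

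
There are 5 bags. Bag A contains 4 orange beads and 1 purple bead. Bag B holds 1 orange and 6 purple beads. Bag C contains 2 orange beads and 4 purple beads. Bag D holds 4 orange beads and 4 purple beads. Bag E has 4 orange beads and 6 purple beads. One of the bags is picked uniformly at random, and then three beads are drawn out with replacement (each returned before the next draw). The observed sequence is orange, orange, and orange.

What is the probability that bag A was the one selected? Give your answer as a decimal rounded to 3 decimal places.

The likelihood of the observed sequence under each hypothesis: P(data | bag A) = (4/5)(4/5)(4/5) = 0.512; P(data | bag B) = (1/7)(1/7)(1/7) = 0.0029155; P(data | bag C) = (2/6)(2/6)(2/6) = 0.037037; P(data | bag D) = (4/8)(4/8)(4/8) = 0.125; P(data | bag E) = (4/10)(4/10)(4/10) = 0.064.
Multiplying each by its prior: 1/5 · 0.512 = 0.1024, 1/5 · 0.0029155 = 0.00058309, 1/5 · 0.037037 = 0.0074074, 1/5 · 0.125 = 0.025, 1/5 · 0.064 = 0.0128; summing to 0.14819.
Therefore the posterior P(bag A | data) = (0.1024) / (0.14819) = 0.691.

0.691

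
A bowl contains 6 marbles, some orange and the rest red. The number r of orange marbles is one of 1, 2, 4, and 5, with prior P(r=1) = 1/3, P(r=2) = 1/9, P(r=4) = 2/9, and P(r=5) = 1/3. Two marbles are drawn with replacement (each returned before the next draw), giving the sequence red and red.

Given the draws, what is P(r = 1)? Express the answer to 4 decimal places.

0.7353

For each hypothesis, P(data | H) works out to: P(data | r = 1) = (5/6)(5/6) = 25/36; P(data | r = 2) = (4/6)(4/6) = 4/9; P(data | r = 4) = (2/6)(2/6) = 1/9; P(data | r = 5) = (1/6)(1/6) = 1/36.
The prior-weighted likelihoods are 1/3 · 25/36 = 25/108, 1/9 · 4/9 = 4/81, 2/9 · 1/9 = 2/81, 1/3 · 1/36 = 1/108; with total 17/54.
So P(r = 1 | data) = (25/108) / (17/54) = 25/34.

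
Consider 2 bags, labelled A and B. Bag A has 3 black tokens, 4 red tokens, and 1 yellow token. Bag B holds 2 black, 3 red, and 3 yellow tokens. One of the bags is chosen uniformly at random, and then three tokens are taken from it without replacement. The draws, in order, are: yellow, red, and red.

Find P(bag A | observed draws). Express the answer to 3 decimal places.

0.400

The likelihood of the observed sequence under each hypothesis: P(data | bag A) = (1/8)(4/7)(3/6) = 1/28; P(data | bag B) = (3/8)(3/7)(2/6) = 3/56.
Weighting by the prior gives 1/2 · 1/28 = 1/56, 1/2 · 3/56 = 3/112; these sum to 5/112.
Therefore the posterior P(bag A | data) = (1/56) / (5/112) = 2/5.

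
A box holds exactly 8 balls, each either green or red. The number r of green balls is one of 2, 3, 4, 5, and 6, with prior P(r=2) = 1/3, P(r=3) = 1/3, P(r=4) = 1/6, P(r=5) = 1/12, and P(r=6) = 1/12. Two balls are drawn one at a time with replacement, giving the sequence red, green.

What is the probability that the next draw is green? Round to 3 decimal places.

Compute the likelihood of the observed sequence for each case: P(data | r = 2) = (6/8)(2/8) = 3/16; P(data | r = 3) = (5/8)(3/8) = 15/64; P(data | r = 4) = (4/8)(4/8) = 1/4; P(data | r = 5) = (3/8)(5/8) = 15/64; P(data | r = 6) = (2/8)(6/8) = 3/16.
Multiplying each by its prior: 1/3 · 3/16 = 1/16, 1/3 · 15/64 = 5/64, 1/6 · 1/4 = 1/24, 1/12 · 15/64 = 5/256, 1/12 · 3/16 = 1/64; summing to 167/768.
The posterior is then P(r = 2 | data) = 0.28743, P(r = 3 | data) = 0.35928, P(r = 4 | data) = 0.19162, P(r = 5 | data) = 0.08982, P(r = 6 | data) = 0.071856.
The predictive probability is P(green next | data) = (1/4)(0.28743) + (3/8)(0.35928) + (1/2)(0.19162) + (5/8)(0.08982) + (3/4)(0.071856) = 0.41243.

0.412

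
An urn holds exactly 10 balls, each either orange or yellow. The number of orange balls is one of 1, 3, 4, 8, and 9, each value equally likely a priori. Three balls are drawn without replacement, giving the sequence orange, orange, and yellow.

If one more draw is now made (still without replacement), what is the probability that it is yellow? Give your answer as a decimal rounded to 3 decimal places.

0.347

Compute the likelihood of the observed sequence for each case: P(data | r = 1) = (1/10)(0/9) = 0; P(data | r = 3) = (3/10)(2/9)(7/8) = 0.058333; P(data | r = 4) = (4/10)(3/9)(6/8) = 0.1; P(data | r = 8) = (8/10)(7/9)(2/8) = 0.15556; P(data | r = 9) = (9/10)(8/9)(1/8) = 0.1.
Weighting by the prior gives 1/5 · 0 = 0, 1/5 · 0.058333 = 0.011667, 1/5 · 0.1 = 0.02, 1/5 · 0.15556 = 0.031111, 1/5 · 0.1 = 0.02; these sum to 0.082778.
The posterior is then P(r = 1 | data) = 0, P(r = 3 | data) = 0.14094, P(r = 4 | data) = 0.24161, P(r = 8 | data) = 0.37584, P(r = 9 | data) = 0.24161.
Averaging over the posterior, P(yellow next | data) = (6/7)(0.14094) + (5/7)(0.24161) + (1/7)(0.37584) + (0)(0.24161) = 0.34708.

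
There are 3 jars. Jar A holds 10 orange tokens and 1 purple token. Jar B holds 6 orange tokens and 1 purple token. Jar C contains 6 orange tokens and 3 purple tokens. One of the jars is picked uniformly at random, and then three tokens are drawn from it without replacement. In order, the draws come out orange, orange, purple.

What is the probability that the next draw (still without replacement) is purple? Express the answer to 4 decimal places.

Compute the likelihood of the observed sequence for each case: P(data | jar A) = (10/11)(9/10)(1/9) = 1/11; P(data | jar B) = (6/7)(5/6)(1/5) = 1/7; P(data | jar C) = (6/9)(5/8)(3/7) = 5/28.
Weighting by the prior gives 1/3 · 1/11 = 1/33, 1/3 · 1/7 = 1/21, 1/3 · 5/28 = 5/84; with total 127/924.
The posterior is then P(jar A | data) = 28/127, P(jar B | data) = 44/127, P(jar C | data) = 55/127.
The predictive probability is P(purple next | data) = (0)(28/127) + (0)(44/127) + (1/3)(55/127) = 55/381.

0.1444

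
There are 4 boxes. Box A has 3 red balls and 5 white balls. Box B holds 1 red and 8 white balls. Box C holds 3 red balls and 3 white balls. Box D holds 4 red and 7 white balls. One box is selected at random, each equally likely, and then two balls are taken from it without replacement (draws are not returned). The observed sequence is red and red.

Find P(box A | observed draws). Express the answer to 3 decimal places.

0.257

Compute the likelihood of the observed sequence for each case: P(data | box A) = (3/8)(2/7) = 0.10714; P(data | box B) = (1/9)(0/8) = 0; P(data | box C) = (3/6)(2/5) = 0.2; P(data | box D) = (4/11)(3/10) = 0.10909.
The prior-weighted likelihoods are 1/4 · 0.10714 = 0.026786, 1/4 · 0 = 0, 1/4 · 0.2 = 0.05, 1/4 · 0.10909 = 0.027273; summing to 0.10406.
By Bayes' rule, P(box A | data) = (0.026786) / (0.10406) = 0.25741.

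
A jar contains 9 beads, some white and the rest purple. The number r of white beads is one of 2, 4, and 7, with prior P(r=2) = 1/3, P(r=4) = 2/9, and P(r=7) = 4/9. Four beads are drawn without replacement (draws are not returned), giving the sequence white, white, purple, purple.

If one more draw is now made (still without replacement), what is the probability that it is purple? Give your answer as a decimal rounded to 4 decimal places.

Under each hypothesis, the probability of the observed sequence is: P(data | r = 2) = (2/9)(1/8)(7/7)(6/6) = 0.027778; P(data | r = 4) = (4/9)(3/8)(5/7)(4/6) = 0.079365; P(data | r = 7) = (7/9)(6/8)(2/7)(1/6) = 0.027778.
The prior-weighted likelihoods are 1/3 · 0.027778 = 0.0092593, 2/9 · 0.079365 = 0.017637, 4/9 · 0.027778 = 0.012346; these sum to 0.039242.
Normalising, the posterior is P(r = 2 | data) = 0.23596, P(r = 4 | data) = 0.44944, P(r = 7 | data) = 0.31461.
So P(purple next | data) = Σ P(purple next | H) P(H | data) = (1)(0.23596) + (3/5)(0.44944) + (0)(0.31461) = 0.50562.

0.5056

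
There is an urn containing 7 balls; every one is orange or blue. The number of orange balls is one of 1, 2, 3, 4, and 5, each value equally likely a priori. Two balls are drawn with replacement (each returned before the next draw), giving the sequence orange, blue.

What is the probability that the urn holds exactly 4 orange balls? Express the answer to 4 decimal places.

Under each hypothesis, the probability of the observed sequence is: P(data | r = 1) = (1/7)(6/7) = 6/49; P(data | r = 2) = (2/7)(5/7) = 10/49; P(data | r = 3) = (3/7)(4/7) = 12/49; P(data | r = 4) = (4/7)(3/7) = 12/49; P(data | r = 5) = (5/7)(2/7) = 10/49.
The prior-weighted likelihoods are 1/5 · 6/49 = 6/245, 1/5 · 10/49 = 2/49, 1/5 · 12/49 = 12/245, 1/5 · 12/49 = 12/245, 1/5 · 10/49 = 2/49; with total 10/49.
Hence P(r = 4 | data) = (12/245) / (10/49) = 6/25.

0.2400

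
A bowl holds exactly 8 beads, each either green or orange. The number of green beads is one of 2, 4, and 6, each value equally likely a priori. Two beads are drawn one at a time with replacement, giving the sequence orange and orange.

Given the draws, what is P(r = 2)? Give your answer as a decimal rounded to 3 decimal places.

0.643

The likelihood of the observed sequence under each hypothesis: P(data | r = 2) = (6/8)(6/8) = 9/16; P(data | r = 4) = (4/8)(4/8) = 1/4; P(data | r = 6) = (2/8)(2/8) = 1/16.
Weighting by the prior gives 1/3 · 9/16 = 3/16, 1/3 · 1/4 = 1/12, 1/3 · 1/16 = 1/48; these sum to 7/24.
By Bayes' rule, P(r = 2 | data) = (3/16) / (7/24) = 9/14.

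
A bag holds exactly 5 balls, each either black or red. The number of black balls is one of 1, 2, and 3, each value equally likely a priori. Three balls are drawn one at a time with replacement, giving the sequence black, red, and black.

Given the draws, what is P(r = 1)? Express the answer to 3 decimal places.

For each hypothesis, P(data | H) works out to: P(data | r = 1) = (1/5)(4/5)(1/5) = 4/125; P(data | r = 2) = (2/5)(3/5)(2/5) = 12/125; P(data | r = 3) = (3/5)(2/5)(3/5) = 18/125.
Weighting by the prior gives 1/3 · 4/125 = 4/375, 1/3 · 12/125 = 4/125, 1/3 · 18/125 = 6/125; summing to 34/375.
Therefore the posterior P(r = 1 | data) = (4/375) / (34/375) = 2/17.

0.118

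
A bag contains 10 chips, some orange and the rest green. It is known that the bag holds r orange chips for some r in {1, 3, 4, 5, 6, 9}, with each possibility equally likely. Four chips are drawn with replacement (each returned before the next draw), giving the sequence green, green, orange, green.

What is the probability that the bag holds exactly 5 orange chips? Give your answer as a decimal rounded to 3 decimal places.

0.172

Compute the likelihood of the observed sequence for each case: P(data | r = 1) = (9/10)(9/10)(1/10)(9/10) = 0.0729; P(data | r = 3) = (7/10)(7/10)(3/10)(7/10) = 0.1029; P(data | r = 4) = (6/10)(6/10)(4/10)(6/10) = 0.0864; P(data | r = 5) = (5/10)(5/10)(5/10)(5/10) = 0.0625; P(data | r = 6) = (4/10)(4/10)(6/10)(4/10) = 0.0384; P(data | r = 9) = (1/10)(1/10)(9/10)(1/10) = 0.0009.
Weighting by the prior gives 1/6 · 0.0729 = 0.01215, 1/6 · 0.1029 = 0.01715, 1/6 · 0.0864 = 0.0144, 1/6 · 0.0625 = 0.010417, 1/6 · 0.0384 = 0.0064, 1/6 · 0.0009 = 0.00015; summing to 0.060667.
Therefore the posterior P(r = 5 | data) = (0.010417) / (0.060667) = 0.1717.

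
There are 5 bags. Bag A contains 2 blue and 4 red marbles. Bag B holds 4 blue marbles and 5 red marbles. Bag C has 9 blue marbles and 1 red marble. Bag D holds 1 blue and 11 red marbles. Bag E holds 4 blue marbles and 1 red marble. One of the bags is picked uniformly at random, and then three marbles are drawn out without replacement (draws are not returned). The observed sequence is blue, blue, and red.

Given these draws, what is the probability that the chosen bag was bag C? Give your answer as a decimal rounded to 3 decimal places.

For each hypothesis, P(data | H) works out to: P(data | bag A) = (2/6)(1/5)(4/4) = 1/15; P(data | bag B) = (4/9)(3/8)(5/7) = 5/42; P(data | bag C) = (9/10)(8/9)(1/8) = 1/10; P(data | bag D) = (1/12)(0/11) = 0; P(data | bag E) = (4/5)(3/4)(1/3) = 1/5.
Weighting by the prior gives 1/5 · 1/15 = 1/75, 1/5 · 5/42 = 1/42, 1/5 · 1/10 = 1/50, 1/5 · 0 = 0, 1/5 · 1/5 = 1/25; these sum to 17/175.
Hence P(bag C | data) = (1/50) / (17/175) = 7/34.

0.206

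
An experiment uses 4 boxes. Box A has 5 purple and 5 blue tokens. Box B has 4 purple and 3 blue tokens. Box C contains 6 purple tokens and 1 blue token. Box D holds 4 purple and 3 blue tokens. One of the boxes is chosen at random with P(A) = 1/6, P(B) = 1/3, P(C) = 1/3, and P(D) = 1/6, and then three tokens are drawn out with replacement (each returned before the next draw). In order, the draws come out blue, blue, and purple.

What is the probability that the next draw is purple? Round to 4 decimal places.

Under each hypothesis, the probability of the observed sequence is: P(data | box A) = (5/10)(5/10)(5/10) = 0.125; P(data | box B) = (3/7)(3/7)(4/7) = 0.10496; P(data | box C) = (1/7)(1/7)(6/7) = 0.017493; P(data | box D) = (3/7)(3/7)(4/7) = 0.10496.
The prior-weighted likelihoods are 1/6 · 0.125 = 0.020833, 1/3 · 0.10496 = 0.034985, 1/3 · 0.017493 = 0.0058309, 1/6 · 0.10496 = 0.017493; these sum to 0.079142.
Dividing through by the total gives posterior P(box A | data) = 0.26324, P(box B | data) = 0.44206, P(box C | data) = 0.073676, P(box D | data) = 0.22103.
Averaging over the posterior, P(purple next | data) = (1/2)(0.26324) + (4/7)(0.44206) + (6/7)(0.073676) + (4/7)(0.22103) = 0.57368.

0.5737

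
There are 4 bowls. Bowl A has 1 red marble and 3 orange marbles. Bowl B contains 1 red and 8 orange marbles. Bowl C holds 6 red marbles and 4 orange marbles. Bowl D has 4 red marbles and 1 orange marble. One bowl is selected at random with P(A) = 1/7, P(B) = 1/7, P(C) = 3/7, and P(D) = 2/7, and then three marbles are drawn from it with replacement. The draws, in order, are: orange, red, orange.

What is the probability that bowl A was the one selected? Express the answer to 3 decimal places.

0.242

For each hypothesis, P(data | H) works out to: P(data | bowl A) = (3/4)(1/4)(3/4) = 0.14062; P(data | bowl B) = (8/9)(1/9)(8/9) = 0.087791; P(data | bowl C) = (4/10)(6/10)(4/10) = 0.096; P(data | bowl D) = (1/5)(4/5)(1/5) = 0.032.
Weighting by the prior gives 1/7 · 0.14062 = 0.020089, 1/7 · 0.087791 = 0.012542, 3/7 · 0.096 = 0.041143, 2/7 · 0.032 = 0.0091429; with total 0.082917.
So P(bowl A | data) = (0.020089) / (0.082917) = 0.24228.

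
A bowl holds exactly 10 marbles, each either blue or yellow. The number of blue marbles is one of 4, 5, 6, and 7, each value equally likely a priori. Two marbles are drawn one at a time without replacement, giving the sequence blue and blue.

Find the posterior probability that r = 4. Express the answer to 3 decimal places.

For each hypothesis, P(data | H) works out to: P(data | r = 4) = (4/10)(3/9) = 2/15; P(data | r = 5) = (5/10)(4/9) = 2/9; P(data | r = 6) = (6/10)(5/9) = 1/3; P(data | r = 7) = (7/10)(6/9) = 7/15.
Weighting by the prior gives 1/4 · 2/15 = 1/30, 1/4 · 2/9 = 1/18, 1/4 · 1/3 = 1/12, 1/4 · 7/15 = 7/60; summing to 13/45.
So P(r = 4 | data) = (1/30) / (13/45) = 3/26.

0.115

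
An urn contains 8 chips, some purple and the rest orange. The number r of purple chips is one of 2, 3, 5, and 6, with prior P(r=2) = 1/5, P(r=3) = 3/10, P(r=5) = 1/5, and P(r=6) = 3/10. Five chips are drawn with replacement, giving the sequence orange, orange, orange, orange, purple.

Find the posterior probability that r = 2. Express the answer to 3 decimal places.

0.435

For each hypothesis, P(data | H) works out to: P(data | r = 2) = (6/8)(6/8)(6/8)(6/8)(2/8) = 0.079102; P(data | r = 3) = (5/8)(5/8)(5/8)(5/8)(3/8) = 0.05722; P(data | r = 5) = (3/8)(3/8)(3/8)(3/8)(5/8) = 0.01236; P(data | r = 6) = (2/8)(2/8)(2/8)(2/8)(6/8) = 0.0029297.
Weighting by the prior gives 1/5 · 0.079102 = 0.01582, 3/10 · 0.05722 = 0.017166, 1/5 · 0.01236 = 0.0024719, 3/10 · 0.0029297 = 0.00087891; these sum to 0.036337.
Therefore the posterior P(r = 2 | data) = (0.01582) / (0.036337) = 0.43537.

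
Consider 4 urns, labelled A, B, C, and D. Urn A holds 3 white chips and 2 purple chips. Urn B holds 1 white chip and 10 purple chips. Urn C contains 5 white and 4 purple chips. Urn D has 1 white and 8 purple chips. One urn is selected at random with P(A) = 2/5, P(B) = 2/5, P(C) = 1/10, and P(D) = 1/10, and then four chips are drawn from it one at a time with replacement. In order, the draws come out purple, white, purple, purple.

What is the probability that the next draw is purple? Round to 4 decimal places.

0.7241

Compute the likelihood of the observed sequence for each case: P(data | urn A) = (2/5)(3/5)(2/5)(2/5) = 0.0384; P(data | urn B) = (10/11)(1/11)(10/11)(10/11) = 0.068301; P(data | urn C) = (4/9)(5/9)(4/9)(4/9) = 0.048773; P(data | urn D) = (8/9)(1/9)(8/9)(8/9) = 0.078037.
Weighting by the prior gives 2/5 · 0.0384 = 0.01536, 2/5 · 0.068301 = 0.027321, 1/10 · 0.048773 = 0.0048773, 1/10 · 0.078037 = 0.0078037; with total 0.055362.
Dividing through by the total gives posterior P(urn A | data) = 0.27745, P(urn B | data) = 0.49349, P(urn C | data) = 0.088099, P(urn D | data) = 0.14096.
The predictive probability is P(purple next | data) = (2/5)(0.27745) + (10/11)(0.49349) + (4/9)(0.088099) + (8/9)(0.14096) = 0.72406.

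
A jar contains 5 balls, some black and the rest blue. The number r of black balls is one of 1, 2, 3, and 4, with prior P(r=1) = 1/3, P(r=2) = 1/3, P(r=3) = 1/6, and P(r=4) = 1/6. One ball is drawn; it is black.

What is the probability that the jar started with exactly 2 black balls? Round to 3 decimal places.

Under each hypothesis, the probability of this draw is: P(data | r = 1) = (1/5) = 1/5; P(data | r = 2) = (2/5) = 2/5; P(data | r = 3) = (3/5) = 3/5; P(data | r = 4) = (4/5) = 4/5.
Weighting by the prior gives 1/3 · 1/5 = 1/15, 1/3 · 2/5 = 2/15, 1/6 · 3/5 = 1/10, 1/6 · 4/5 = 2/15; with total 13/30.
Hence P(r = 2 | data) = (2/15) / (13/30) = 4/13.

0.308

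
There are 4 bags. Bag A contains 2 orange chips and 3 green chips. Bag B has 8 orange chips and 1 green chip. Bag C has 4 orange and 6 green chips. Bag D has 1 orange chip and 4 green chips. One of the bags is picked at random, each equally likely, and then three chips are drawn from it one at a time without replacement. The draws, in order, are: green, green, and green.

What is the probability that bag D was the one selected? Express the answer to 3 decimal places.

0.600

Under each hypothesis, the probability of the observed sequence is: P(data | bag A) = (3/5)(2/4)(1/3) = 1/10; P(data | bag B) = (1/9)(0/8) = 0; P(data | bag C) = (6/10)(5/9)(4/8) = 1/6; P(data | bag D) = (4/5)(3/4)(2/3) = 2/5.
Weighting by the prior gives 1/4 · 1/10 = 1/40, 1/4 · 0 = 0, 1/4 · 1/6 = 1/24, 1/4 · 2/5 = 1/10; with total 1/6.
Therefore the posterior P(bag D | data) = (1/10) / (1/6) = 3/5.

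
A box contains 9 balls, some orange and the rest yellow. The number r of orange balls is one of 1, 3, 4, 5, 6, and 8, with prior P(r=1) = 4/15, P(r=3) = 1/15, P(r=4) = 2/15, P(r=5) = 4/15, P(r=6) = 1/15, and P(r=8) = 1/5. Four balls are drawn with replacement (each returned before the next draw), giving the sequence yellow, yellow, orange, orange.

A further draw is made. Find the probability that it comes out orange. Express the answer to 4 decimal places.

0.5056

Under each hypothesis, the probability of the observed sequence is: P(data | r = 1) = (8/9)(8/9)(1/9)(1/9) = 0.0097546; P(data | r = 3) = (6/9)(6/9)(3/9)(3/9) = 0.049383; P(data | r = 4) = (5/9)(5/9)(4/9)(4/9) = 0.060966; P(data | r = 5) = (4/9)(4/9)(5/9)(5/9) = 0.060966; P(data | r = 6) = (3/9)(3/9)(6/9)(6/9) = 0.049383; P(data | r = 8) = (1/9)(1/9)(8/9)(8/9) = 0.0097546.
Multiplying each by its prior: 4/15 · 0.0097546 = 0.0026012, 1/15 · 0.049383 = 0.0032922, 2/15 · 0.060966 = 0.0081288, 4/15 · 0.060966 = 0.016258, 1/15 · 0.049383 = 0.0032922, 1/5 · 0.0097546 = 0.0019509; with total 0.035523.
The posterior is then P(r = 1 | data) = 0.073227, P(r = 3 | data) = 0.092677, P(r = 4 | data) = 0.22883, P(r = 5 | data) = 0.45767, P(r = 6 | data) = 0.092677, P(r = 8 | data) = 0.05492.
So P(orange next | data) = Σ P(orange next | H) P(H | data) = (1/9)(0.073227) + (1/3)(0.092677) + (4/9)(0.22883) + (5/9)(0.45767) + (2/3)(0.092677) + (8/9)(0.05492) = 0.50559.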